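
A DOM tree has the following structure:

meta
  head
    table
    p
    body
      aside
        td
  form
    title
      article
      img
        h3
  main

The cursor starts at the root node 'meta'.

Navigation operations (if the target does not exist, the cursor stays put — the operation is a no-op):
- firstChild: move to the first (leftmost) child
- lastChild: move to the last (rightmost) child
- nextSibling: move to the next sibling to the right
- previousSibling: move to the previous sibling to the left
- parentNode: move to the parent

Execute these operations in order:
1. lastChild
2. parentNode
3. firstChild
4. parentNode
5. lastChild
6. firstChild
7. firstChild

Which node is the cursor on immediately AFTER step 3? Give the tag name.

Answer: head

Derivation:
After 1 (lastChild): main
After 2 (parentNode): meta
After 3 (firstChild): head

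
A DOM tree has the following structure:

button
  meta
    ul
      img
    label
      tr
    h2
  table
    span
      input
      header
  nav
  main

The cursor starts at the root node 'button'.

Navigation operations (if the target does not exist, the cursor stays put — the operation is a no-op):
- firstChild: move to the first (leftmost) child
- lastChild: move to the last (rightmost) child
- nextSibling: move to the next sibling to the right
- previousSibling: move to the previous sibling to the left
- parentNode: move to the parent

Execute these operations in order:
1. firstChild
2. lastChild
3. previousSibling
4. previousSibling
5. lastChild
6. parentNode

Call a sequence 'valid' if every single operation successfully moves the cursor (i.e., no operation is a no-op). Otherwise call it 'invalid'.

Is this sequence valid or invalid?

After 1 (firstChild): meta
After 2 (lastChild): h2
After 3 (previousSibling): label
After 4 (previousSibling): ul
After 5 (lastChild): img
After 6 (parentNode): ul

Answer: valid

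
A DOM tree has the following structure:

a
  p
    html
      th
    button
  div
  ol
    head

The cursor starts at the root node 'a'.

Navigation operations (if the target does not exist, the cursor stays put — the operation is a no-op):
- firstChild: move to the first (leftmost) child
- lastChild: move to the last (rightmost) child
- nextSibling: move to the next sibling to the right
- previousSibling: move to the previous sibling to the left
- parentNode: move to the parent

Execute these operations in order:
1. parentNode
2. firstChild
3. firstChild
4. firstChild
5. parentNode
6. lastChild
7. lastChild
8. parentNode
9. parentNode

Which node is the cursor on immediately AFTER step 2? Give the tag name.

Answer: p

Derivation:
After 1 (parentNode): a (no-op, stayed)
After 2 (firstChild): p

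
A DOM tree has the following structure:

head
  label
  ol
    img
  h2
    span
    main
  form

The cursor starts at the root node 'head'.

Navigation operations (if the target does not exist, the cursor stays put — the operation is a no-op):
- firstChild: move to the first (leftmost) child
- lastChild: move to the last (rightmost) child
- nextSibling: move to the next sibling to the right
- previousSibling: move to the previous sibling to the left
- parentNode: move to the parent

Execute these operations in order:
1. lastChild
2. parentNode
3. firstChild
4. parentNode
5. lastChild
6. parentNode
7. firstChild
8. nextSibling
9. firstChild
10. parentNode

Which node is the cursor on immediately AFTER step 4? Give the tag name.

After 1 (lastChild): form
After 2 (parentNode): head
After 3 (firstChild): label
After 4 (parentNode): head

Answer: head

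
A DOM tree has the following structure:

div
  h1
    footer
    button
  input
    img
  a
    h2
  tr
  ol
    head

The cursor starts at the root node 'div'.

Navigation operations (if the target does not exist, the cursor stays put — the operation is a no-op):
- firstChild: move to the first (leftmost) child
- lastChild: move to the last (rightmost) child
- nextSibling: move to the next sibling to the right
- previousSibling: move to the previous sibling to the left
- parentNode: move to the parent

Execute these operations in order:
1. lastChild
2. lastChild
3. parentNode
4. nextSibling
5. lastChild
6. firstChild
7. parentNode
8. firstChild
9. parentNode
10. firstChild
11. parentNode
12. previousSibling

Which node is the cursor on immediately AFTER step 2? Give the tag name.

After 1 (lastChild): ol
After 2 (lastChild): head

Answer: head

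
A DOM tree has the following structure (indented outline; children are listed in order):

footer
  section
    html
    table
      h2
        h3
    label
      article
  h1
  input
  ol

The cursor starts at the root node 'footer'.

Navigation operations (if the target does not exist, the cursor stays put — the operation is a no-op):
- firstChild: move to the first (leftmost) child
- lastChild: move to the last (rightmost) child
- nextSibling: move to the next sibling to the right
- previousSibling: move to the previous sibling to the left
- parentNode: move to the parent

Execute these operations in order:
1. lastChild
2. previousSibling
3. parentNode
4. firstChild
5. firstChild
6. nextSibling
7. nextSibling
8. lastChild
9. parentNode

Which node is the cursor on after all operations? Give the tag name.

Answer: label

Derivation:
After 1 (lastChild): ol
After 2 (previousSibling): input
After 3 (parentNode): footer
After 4 (firstChild): section
After 5 (firstChild): html
After 6 (nextSibling): table
After 7 (nextSibling): label
After 8 (lastChild): article
After 9 (parentNode): label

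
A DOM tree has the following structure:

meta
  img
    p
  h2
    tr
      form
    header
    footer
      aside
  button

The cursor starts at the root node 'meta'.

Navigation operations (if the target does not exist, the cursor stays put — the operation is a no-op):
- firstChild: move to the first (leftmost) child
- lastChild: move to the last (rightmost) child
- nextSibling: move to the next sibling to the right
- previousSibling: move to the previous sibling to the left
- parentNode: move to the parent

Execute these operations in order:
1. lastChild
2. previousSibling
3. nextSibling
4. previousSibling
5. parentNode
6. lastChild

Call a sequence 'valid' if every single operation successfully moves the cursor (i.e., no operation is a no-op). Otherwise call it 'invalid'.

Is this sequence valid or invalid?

Answer: valid

Derivation:
After 1 (lastChild): button
After 2 (previousSibling): h2
After 3 (nextSibling): button
After 4 (previousSibling): h2
After 5 (parentNode): meta
After 6 (lastChild): button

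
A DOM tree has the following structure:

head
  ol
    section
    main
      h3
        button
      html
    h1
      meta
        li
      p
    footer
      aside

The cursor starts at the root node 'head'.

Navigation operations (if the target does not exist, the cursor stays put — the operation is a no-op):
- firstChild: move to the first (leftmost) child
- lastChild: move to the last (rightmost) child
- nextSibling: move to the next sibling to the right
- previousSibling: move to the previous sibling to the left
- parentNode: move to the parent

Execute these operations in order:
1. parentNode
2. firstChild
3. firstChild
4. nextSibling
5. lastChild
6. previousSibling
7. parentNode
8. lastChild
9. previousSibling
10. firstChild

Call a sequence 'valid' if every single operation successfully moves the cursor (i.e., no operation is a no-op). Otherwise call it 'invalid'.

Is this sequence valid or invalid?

Answer: invalid

Derivation:
After 1 (parentNode): head (no-op, stayed)
After 2 (firstChild): ol
After 3 (firstChild): section
After 4 (nextSibling): main
After 5 (lastChild): html
After 6 (previousSibling): h3
After 7 (parentNode): main
After 8 (lastChild): html
After 9 (previousSibling): h3
After 10 (firstChild): button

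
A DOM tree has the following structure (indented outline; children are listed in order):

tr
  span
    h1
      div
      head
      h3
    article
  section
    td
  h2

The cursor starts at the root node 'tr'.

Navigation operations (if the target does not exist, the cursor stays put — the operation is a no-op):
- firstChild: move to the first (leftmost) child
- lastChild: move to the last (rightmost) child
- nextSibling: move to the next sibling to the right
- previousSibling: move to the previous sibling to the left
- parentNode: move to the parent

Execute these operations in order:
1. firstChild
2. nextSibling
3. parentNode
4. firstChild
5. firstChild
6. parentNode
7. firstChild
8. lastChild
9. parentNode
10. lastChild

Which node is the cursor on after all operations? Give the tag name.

After 1 (firstChild): span
After 2 (nextSibling): section
After 3 (parentNode): tr
After 4 (firstChild): span
After 5 (firstChild): h1
After 6 (parentNode): span
After 7 (firstChild): h1
After 8 (lastChild): h3
After 9 (parentNode): h1
After 10 (lastChild): h3

Answer: h3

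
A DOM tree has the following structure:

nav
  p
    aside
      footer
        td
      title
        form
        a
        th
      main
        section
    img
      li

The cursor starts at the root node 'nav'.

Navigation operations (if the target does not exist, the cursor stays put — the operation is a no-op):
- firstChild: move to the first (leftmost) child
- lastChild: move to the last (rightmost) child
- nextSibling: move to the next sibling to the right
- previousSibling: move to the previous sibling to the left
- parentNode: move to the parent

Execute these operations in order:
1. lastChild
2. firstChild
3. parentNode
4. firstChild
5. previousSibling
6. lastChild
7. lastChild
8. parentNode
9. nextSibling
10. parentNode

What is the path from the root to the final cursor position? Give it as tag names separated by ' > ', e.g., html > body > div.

After 1 (lastChild): p
After 2 (firstChild): aside
After 3 (parentNode): p
After 4 (firstChild): aside
After 5 (previousSibling): aside (no-op, stayed)
After 6 (lastChild): main
After 7 (lastChild): section
After 8 (parentNode): main
After 9 (nextSibling): main (no-op, stayed)
After 10 (parentNode): aside

Answer: nav > p > aside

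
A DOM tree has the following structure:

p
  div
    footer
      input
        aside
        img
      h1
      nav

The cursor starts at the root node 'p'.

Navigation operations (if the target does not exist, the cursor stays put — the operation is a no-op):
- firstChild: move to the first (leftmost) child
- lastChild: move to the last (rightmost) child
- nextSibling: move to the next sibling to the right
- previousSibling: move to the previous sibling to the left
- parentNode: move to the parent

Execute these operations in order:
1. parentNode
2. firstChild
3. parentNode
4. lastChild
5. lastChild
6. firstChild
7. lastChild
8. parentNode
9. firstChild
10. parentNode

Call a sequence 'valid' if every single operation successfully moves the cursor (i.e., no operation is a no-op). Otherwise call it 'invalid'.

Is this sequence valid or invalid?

Answer: invalid

Derivation:
After 1 (parentNode): p (no-op, stayed)
After 2 (firstChild): div
After 3 (parentNode): p
After 4 (lastChild): div
After 5 (lastChild): footer
After 6 (firstChild): input
After 7 (lastChild): img
After 8 (parentNode): input
After 9 (firstChild): aside
After 10 (parentNode): input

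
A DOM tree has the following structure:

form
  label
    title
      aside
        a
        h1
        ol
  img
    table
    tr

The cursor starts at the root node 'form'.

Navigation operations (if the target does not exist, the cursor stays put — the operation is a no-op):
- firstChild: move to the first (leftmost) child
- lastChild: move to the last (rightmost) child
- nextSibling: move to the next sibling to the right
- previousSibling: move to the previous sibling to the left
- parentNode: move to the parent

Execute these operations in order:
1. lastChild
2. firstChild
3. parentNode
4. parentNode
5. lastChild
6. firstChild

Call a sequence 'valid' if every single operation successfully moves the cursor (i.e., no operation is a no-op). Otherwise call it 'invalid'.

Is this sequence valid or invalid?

Answer: valid

Derivation:
After 1 (lastChild): img
After 2 (firstChild): table
After 3 (parentNode): img
After 4 (parentNode): form
After 5 (lastChild): img
After 6 (firstChild): table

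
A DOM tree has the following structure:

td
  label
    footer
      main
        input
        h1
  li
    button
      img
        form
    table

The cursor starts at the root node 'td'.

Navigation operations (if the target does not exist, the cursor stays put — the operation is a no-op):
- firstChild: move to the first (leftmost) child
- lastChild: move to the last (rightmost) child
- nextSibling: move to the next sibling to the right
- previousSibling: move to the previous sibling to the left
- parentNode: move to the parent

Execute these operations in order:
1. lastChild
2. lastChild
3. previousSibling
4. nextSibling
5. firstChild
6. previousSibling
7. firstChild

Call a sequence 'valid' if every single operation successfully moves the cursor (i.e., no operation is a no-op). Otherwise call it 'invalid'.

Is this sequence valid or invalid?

After 1 (lastChild): li
After 2 (lastChild): table
After 3 (previousSibling): button
After 4 (nextSibling): table
After 5 (firstChild): table (no-op, stayed)
After 6 (previousSibling): button
After 7 (firstChild): img

Answer: invalid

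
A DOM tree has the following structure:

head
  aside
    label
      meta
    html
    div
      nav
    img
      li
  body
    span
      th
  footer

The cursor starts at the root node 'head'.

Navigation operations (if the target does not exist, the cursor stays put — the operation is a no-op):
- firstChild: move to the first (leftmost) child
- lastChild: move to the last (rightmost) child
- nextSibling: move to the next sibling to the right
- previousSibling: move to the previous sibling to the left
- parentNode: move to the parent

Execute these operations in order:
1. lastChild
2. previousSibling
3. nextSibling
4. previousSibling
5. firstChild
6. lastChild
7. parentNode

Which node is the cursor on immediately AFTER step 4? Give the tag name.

After 1 (lastChild): footer
After 2 (previousSibling): body
After 3 (nextSibling): footer
After 4 (previousSibling): body

Answer: body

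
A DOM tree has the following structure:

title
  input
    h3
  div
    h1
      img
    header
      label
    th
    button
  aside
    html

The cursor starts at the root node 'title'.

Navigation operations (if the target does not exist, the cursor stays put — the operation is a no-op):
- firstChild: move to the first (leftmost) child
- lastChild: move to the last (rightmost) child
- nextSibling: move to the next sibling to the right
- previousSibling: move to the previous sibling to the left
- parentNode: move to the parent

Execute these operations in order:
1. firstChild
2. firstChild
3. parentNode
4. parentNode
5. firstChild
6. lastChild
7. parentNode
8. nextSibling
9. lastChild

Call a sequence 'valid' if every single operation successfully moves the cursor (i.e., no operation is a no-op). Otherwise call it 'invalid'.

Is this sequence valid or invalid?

After 1 (firstChild): input
After 2 (firstChild): h3
After 3 (parentNode): input
After 4 (parentNode): title
After 5 (firstChild): input
After 6 (lastChild): h3
After 7 (parentNode): input
After 8 (nextSibling): div
After 9 (lastChild): button

Answer: valid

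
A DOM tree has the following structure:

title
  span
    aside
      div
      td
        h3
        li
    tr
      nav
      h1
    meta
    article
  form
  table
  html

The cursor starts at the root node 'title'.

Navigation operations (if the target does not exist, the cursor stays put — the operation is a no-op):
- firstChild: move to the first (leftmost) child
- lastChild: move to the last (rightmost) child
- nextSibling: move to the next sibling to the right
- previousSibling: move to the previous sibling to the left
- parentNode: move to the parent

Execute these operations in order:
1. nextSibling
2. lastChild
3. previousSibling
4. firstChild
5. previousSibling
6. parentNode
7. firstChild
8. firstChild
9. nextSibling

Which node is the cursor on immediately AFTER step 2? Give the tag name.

After 1 (nextSibling): title (no-op, stayed)
After 2 (lastChild): html

Answer: html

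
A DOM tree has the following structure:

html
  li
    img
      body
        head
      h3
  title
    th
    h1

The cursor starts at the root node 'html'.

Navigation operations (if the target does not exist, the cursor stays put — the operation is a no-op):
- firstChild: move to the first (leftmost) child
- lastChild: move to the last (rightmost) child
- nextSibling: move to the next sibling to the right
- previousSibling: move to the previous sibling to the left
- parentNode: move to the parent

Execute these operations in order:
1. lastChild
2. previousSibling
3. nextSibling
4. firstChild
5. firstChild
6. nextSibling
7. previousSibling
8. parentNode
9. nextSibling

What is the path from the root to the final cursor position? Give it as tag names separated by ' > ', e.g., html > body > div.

After 1 (lastChild): title
After 2 (previousSibling): li
After 3 (nextSibling): title
After 4 (firstChild): th
After 5 (firstChild): th (no-op, stayed)
After 6 (nextSibling): h1
After 7 (previousSibling): th
After 8 (parentNode): title
After 9 (nextSibling): title (no-op, stayed)

Answer: html > title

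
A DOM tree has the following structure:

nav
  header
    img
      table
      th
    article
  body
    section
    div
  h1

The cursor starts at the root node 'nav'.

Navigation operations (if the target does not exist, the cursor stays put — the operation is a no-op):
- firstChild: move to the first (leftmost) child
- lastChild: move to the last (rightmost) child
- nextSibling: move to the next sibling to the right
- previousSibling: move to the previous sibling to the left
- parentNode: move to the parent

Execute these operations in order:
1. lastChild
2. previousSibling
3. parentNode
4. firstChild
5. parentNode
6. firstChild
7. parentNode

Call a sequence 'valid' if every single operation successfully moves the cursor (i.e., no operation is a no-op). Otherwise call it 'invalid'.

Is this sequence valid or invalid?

Answer: valid

Derivation:
After 1 (lastChild): h1
After 2 (previousSibling): body
After 3 (parentNode): nav
After 4 (firstChild): header
After 5 (parentNode): nav
After 6 (firstChild): header
After 7 (parentNode): nav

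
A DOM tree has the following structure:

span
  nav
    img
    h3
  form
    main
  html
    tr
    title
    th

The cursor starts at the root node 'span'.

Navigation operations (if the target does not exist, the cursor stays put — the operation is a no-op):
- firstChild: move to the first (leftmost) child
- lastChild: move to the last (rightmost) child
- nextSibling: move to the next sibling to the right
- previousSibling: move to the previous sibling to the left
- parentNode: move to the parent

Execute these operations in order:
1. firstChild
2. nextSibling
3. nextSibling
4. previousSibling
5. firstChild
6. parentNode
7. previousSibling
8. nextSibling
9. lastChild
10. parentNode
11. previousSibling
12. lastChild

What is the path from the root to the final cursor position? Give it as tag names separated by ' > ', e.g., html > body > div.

After 1 (firstChild): nav
After 2 (nextSibling): form
After 3 (nextSibling): html
After 4 (previousSibling): form
After 5 (firstChild): main
After 6 (parentNode): form
After 7 (previousSibling): nav
After 8 (nextSibling): form
After 9 (lastChild): main
After 10 (parentNode): form
After 11 (previousSibling): nav
After 12 (lastChild): h3

Answer: span > nav > h3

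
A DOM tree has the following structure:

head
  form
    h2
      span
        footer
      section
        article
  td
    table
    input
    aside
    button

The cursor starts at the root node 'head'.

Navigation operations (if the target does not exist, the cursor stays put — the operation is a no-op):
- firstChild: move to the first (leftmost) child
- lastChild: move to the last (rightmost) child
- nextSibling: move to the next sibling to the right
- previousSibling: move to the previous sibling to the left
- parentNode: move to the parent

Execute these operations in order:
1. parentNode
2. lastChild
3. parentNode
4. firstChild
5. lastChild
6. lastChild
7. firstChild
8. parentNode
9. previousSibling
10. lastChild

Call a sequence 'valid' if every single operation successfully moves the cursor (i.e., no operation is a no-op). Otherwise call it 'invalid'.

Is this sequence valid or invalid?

After 1 (parentNode): head (no-op, stayed)
After 2 (lastChild): td
After 3 (parentNode): head
After 4 (firstChild): form
After 5 (lastChild): h2
After 6 (lastChild): section
After 7 (firstChild): article
After 8 (parentNode): section
After 9 (previousSibling): span
After 10 (lastChild): footer

Answer: invalid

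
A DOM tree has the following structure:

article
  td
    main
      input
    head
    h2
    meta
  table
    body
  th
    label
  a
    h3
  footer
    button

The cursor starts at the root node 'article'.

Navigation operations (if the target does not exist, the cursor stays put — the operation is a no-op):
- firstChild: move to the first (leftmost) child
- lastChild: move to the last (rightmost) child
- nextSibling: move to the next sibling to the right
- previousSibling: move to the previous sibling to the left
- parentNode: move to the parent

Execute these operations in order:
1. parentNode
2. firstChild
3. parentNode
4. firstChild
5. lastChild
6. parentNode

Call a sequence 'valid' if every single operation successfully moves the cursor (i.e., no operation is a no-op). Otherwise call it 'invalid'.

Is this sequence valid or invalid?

After 1 (parentNode): article (no-op, stayed)
After 2 (firstChild): td
After 3 (parentNode): article
After 4 (firstChild): td
After 5 (lastChild): meta
After 6 (parentNode): td

Answer: invalid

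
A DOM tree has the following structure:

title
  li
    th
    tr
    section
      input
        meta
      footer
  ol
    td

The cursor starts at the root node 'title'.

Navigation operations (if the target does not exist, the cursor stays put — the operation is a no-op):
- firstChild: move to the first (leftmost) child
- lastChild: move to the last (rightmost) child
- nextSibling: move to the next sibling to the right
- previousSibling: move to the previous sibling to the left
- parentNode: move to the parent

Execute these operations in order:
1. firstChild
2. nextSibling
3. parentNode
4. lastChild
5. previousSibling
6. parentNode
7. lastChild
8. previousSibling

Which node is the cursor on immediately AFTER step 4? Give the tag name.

Answer: ol

Derivation:
After 1 (firstChild): li
After 2 (nextSibling): ol
After 3 (parentNode): title
After 4 (lastChild): ol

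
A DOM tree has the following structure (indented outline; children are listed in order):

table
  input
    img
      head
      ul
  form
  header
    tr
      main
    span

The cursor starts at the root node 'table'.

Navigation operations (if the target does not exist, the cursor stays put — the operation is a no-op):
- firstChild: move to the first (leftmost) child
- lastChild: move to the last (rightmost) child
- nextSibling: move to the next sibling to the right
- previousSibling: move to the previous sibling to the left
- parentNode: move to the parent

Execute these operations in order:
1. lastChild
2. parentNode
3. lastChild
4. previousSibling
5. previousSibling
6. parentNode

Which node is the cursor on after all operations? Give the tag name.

After 1 (lastChild): header
After 2 (parentNode): table
After 3 (lastChild): header
After 4 (previousSibling): form
After 5 (previousSibling): input
After 6 (parentNode): table

Answer: table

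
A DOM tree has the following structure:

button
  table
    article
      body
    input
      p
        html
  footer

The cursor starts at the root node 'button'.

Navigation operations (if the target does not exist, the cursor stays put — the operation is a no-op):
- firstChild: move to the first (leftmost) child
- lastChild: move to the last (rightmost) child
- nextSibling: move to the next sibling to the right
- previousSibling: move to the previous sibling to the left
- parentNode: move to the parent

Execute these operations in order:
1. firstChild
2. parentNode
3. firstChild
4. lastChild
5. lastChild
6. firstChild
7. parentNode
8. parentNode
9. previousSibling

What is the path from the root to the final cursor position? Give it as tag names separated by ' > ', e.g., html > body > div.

Answer: button > table > article

Derivation:
After 1 (firstChild): table
After 2 (parentNode): button
After 3 (firstChild): table
After 4 (lastChild): input
After 5 (lastChild): p
After 6 (firstChild): html
After 7 (parentNode): p
After 8 (parentNode): input
After 9 (previousSibling): article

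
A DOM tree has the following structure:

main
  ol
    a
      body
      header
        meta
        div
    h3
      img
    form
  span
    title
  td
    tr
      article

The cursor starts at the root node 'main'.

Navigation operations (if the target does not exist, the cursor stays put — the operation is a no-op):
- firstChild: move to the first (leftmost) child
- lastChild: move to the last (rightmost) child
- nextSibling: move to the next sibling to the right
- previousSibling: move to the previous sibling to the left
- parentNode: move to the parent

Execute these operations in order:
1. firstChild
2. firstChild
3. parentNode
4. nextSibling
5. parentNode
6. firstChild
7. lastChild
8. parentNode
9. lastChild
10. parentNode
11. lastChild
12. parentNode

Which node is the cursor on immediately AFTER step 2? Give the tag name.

After 1 (firstChild): ol
After 2 (firstChild): a

Answer: a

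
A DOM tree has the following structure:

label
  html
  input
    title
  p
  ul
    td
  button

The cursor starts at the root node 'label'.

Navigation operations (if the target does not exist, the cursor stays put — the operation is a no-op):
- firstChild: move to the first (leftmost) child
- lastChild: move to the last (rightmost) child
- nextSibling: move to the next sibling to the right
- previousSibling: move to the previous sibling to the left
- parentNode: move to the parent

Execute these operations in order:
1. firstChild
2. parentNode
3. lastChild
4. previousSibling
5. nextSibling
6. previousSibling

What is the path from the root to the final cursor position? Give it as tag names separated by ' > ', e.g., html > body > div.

After 1 (firstChild): html
After 2 (parentNode): label
After 3 (lastChild): button
After 4 (previousSibling): ul
After 5 (nextSibling): button
After 6 (previousSibling): ul

Answer: label > ul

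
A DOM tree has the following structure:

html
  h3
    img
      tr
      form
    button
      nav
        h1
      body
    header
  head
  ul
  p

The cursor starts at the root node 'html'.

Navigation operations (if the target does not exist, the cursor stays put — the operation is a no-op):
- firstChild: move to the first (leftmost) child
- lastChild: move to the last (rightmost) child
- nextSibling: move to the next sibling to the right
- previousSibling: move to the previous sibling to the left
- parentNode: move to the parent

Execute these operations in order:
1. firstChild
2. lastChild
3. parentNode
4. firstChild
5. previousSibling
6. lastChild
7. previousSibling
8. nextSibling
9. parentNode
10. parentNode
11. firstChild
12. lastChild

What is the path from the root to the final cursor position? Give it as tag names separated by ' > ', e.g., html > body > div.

Answer: html > h3 > img > form

Derivation:
After 1 (firstChild): h3
After 2 (lastChild): header
After 3 (parentNode): h3
After 4 (firstChild): img
After 5 (previousSibling): img (no-op, stayed)
After 6 (lastChild): form
After 7 (previousSibling): tr
After 8 (nextSibling): form
After 9 (parentNode): img
After 10 (parentNode): h3
After 11 (firstChild): img
After 12 (lastChild): form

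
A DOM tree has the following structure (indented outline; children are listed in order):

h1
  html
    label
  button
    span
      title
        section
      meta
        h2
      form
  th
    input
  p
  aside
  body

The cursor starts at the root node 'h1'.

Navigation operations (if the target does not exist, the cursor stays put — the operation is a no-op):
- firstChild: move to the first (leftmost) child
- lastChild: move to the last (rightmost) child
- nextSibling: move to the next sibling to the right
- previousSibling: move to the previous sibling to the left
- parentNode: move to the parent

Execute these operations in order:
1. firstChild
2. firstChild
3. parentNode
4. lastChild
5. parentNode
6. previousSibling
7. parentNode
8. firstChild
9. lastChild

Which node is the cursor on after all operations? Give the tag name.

Answer: label

Derivation:
After 1 (firstChild): html
After 2 (firstChild): label
After 3 (parentNode): html
After 4 (lastChild): label
After 5 (parentNode): html
After 6 (previousSibling): html (no-op, stayed)
After 7 (parentNode): h1
After 8 (firstChild): html
After 9 (lastChild): label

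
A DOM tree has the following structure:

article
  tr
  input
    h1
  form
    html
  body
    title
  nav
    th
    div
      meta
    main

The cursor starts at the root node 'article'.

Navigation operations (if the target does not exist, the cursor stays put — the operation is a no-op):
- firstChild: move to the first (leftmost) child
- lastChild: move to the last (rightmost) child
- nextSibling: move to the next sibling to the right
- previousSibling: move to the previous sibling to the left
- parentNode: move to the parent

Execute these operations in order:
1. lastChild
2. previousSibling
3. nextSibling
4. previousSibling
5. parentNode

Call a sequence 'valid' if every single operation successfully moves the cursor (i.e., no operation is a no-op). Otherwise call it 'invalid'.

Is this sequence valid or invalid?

After 1 (lastChild): nav
After 2 (previousSibling): body
After 3 (nextSibling): nav
After 4 (previousSibling): body
After 5 (parentNode): article

Answer: valid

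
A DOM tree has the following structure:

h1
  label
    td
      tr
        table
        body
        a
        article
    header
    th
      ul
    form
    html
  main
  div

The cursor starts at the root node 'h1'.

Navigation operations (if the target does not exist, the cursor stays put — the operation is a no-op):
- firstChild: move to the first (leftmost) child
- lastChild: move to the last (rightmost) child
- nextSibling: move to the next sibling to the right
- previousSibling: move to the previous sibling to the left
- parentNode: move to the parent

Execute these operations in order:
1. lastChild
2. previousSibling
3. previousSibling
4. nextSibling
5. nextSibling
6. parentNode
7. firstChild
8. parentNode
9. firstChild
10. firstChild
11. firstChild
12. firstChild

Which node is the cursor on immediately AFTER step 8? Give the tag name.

Answer: h1

Derivation:
After 1 (lastChild): div
After 2 (previousSibling): main
After 3 (previousSibling): label
After 4 (nextSibling): main
After 5 (nextSibling): div
After 6 (parentNode): h1
After 7 (firstChild): label
After 8 (parentNode): h1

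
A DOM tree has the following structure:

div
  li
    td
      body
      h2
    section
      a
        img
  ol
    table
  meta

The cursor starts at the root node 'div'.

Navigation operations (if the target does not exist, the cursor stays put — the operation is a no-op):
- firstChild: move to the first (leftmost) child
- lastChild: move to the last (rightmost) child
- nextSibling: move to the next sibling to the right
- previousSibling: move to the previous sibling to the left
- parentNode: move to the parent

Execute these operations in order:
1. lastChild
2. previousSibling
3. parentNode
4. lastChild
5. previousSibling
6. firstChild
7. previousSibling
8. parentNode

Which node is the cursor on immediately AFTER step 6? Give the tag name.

After 1 (lastChild): meta
After 2 (previousSibling): ol
After 3 (parentNode): div
After 4 (lastChild): meta
After 5 (previousSibling): ol
After 6 (firstChild): table

Answer: table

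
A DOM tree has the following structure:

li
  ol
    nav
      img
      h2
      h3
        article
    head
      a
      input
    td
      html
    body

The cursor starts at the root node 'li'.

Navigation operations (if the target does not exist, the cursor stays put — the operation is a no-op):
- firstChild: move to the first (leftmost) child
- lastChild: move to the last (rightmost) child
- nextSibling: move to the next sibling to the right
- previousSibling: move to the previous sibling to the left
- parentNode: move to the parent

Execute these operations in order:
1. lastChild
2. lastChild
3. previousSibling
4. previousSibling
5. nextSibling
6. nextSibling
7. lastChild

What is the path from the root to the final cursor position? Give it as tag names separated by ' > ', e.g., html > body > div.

Answer: li > ol > body

Derivation:
After 1 (lastChild): ol
After 2 (lastChild): body
After 3 (previousSibling): td
After 4 (previousSibling): head
After 5 (nextSibling): td
After 6 (nextSibling): body
After 7 (lastChild): body (no-op, stayed)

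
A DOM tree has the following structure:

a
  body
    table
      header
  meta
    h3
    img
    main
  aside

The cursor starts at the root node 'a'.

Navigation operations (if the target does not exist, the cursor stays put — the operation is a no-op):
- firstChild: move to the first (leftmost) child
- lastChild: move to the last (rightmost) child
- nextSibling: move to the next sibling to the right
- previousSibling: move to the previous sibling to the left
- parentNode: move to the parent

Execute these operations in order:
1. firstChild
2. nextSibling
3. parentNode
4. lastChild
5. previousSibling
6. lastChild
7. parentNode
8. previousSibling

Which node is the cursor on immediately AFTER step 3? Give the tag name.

After 1 (firstChild): body
After 2 (nextSibling): meta
After 3 (parentNode): a

Answer: a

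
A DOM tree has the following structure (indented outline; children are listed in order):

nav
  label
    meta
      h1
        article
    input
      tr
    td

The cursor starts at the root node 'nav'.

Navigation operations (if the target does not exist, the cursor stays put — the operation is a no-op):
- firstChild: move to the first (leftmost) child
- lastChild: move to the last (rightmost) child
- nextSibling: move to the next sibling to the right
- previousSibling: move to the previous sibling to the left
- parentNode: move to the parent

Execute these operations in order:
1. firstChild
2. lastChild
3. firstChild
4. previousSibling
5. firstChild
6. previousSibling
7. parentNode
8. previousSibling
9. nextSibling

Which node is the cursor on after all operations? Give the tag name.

Answer: input

Derivation:
After 1 (firstChild): label
After 2 (lastChild): td
After 3 (firstChild): td (no-op, stayed)
After 4 (previousSibling): input
After 5 (firstChild): tr
After 6 (previousSibling): tr (no-op, stayed)
After 7 (parentNode): input
After 8 (previousSibling): meta
After 9 (nextSibling): input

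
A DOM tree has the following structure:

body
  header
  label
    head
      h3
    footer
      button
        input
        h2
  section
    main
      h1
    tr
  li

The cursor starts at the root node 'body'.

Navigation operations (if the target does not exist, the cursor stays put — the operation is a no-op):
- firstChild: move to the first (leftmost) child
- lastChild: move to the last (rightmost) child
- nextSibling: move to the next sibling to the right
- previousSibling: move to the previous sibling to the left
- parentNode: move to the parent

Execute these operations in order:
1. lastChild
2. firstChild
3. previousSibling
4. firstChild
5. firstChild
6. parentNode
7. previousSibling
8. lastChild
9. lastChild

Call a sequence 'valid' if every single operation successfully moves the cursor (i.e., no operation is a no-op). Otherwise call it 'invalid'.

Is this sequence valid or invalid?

After 1 (lastChild): li
After 2 (firstChild): li (no-op, stayed)
After 3 (previousSibling): section
After 4 (firstChild): main
After 5 (firstChild): h1
After 6 (parentNode): main
After 7 (previousSibling): main (no-op, stayed)
After 8 (lastChild): h1
After 9 (lastChild): h1 (no-op, stayed)

Answer: invalid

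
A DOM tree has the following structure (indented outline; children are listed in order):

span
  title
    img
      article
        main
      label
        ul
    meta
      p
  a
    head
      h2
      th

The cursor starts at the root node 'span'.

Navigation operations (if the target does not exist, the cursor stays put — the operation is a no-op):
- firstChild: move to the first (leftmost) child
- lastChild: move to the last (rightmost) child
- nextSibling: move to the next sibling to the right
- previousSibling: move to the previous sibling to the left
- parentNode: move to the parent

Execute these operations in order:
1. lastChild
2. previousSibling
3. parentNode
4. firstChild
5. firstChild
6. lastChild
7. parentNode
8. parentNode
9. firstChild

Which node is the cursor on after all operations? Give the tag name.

After 1 (lastChild): a
After 2 (previousSibling): title
After 3 (parentNode): span
After 4 (firstChild): title
After 5 (firstChild): img
After 6 (lastChild): label
After 7 (parentNode): img
After 8 (parentNode): title
After 9 (firstChild): img

Answer: img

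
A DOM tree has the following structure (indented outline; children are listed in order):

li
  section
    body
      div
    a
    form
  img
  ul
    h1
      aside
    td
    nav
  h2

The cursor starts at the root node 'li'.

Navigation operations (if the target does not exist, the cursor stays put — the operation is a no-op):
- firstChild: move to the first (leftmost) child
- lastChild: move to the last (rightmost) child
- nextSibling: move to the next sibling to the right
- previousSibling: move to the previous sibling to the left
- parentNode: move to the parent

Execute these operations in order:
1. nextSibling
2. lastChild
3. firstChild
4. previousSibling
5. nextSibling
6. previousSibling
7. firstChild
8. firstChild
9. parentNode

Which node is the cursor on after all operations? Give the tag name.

Answer: h1

Derivation:
After 1 (nextSibling): li (no-op, stayed)
After 2 (lastChild): h2
After 3 (firstChild): h2 (no-op, stayed)
After 4 (previousSibling): ul
After 5 (nextSibling): h2
After 6 (previousSibling): ul
After 7 (firstChild): h1
After 8 (firstChild): aside
After 9 (parentNode): h1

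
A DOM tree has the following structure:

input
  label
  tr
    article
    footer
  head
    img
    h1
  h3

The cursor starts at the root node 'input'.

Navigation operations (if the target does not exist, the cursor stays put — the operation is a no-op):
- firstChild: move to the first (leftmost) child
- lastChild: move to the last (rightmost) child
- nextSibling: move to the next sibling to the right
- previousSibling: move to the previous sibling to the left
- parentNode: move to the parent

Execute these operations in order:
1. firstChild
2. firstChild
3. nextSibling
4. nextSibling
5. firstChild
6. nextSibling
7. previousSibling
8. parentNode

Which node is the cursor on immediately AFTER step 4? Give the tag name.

Answer: head

Derivation:
After 1 (firstChild): label
After 2 (firstChild): label (no-op, stayed)
After 3 (nextSibling): tr
After 4 (nextSibling): head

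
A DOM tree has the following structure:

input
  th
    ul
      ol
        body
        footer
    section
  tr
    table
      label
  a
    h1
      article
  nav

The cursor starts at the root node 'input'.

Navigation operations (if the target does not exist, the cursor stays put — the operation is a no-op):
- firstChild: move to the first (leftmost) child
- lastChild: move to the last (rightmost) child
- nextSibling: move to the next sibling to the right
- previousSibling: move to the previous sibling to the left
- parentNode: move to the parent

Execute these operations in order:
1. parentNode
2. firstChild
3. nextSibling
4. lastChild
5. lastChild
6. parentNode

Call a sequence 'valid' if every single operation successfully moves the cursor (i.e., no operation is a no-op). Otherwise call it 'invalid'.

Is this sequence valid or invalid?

Answer: invalid

Derivation:
After 1 (parentNode): input (no-op, stayed)
After 2 (firstChild): th
After 3 (nextSibling): tr
After 4 (lastChild): table
After 5 (lastChild): label
After 6 (parentNode): table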